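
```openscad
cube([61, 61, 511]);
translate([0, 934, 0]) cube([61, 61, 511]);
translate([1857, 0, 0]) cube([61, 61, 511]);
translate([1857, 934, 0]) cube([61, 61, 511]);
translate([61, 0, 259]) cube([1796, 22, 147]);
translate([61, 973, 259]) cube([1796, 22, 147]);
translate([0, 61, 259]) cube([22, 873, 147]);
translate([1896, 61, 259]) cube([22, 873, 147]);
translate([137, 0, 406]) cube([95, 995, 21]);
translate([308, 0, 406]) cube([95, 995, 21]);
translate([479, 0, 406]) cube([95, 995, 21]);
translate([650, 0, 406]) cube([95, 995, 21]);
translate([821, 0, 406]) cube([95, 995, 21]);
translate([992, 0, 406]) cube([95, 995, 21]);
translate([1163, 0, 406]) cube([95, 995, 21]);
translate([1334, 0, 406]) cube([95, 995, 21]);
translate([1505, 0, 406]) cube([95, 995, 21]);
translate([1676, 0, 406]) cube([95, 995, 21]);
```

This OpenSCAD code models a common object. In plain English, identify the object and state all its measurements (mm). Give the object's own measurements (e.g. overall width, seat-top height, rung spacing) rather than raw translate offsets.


A bed frame 1918 mm long (x) by 995 mm wide (y). Four 61×61 mm corner posts, 511 mm tall, at the corners of the footprint. Four rails of 22 mm thickness and 147 mm height run between adjacent posts with their undersides at z = 259 mm, their outer faces flush with the outside of the frame (the two x-running rails run between the posts' inner faces; the two y-running rails run between the posts' inner faces). 10 slats, each 95 mm wide (x) and 21 mm thick, lie across the top of the two x-running rails, running the full 995 mm width of the frame in y; along x they sit between the end posts with a 76 mm gap after the −x posts and between neighbouring slats, leaving 86 mm before the +x posts.


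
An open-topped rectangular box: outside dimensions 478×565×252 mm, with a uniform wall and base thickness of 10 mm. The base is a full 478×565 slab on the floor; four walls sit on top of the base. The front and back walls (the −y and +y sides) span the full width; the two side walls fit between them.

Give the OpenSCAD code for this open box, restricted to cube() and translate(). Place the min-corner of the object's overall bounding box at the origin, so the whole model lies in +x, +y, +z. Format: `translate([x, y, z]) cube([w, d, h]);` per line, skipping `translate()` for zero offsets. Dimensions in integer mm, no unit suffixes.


cube([478, 565, 10]);
translate([0, 0, 10]) cube([478, 10, 242]);
translate([0, 555, 10]) cube([478, 10, 242]);
translate([0, 10, 10]) cube([10, 545, 242]);
translate([468, 10, 10]) cube([10, 545, 242]);


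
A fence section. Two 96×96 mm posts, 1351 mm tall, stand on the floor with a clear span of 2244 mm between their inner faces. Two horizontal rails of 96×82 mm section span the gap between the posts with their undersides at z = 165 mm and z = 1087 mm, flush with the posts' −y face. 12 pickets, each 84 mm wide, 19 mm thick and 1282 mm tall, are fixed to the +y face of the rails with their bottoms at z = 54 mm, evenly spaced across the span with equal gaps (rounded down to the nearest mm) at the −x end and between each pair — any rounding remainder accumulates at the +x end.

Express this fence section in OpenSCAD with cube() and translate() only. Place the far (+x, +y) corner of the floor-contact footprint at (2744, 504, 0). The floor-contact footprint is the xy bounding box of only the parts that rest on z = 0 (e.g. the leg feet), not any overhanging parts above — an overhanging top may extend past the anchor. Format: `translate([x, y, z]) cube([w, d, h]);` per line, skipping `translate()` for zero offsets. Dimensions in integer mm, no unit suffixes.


translate([308, 408, 0]) cube([96, 96, 1351]);
translate([2648, 408, 0]) cube([96, 96, 1351]);
translate([404, 408, 165]) cube([2244, 96, 82]);
translate([404, 408, 1087]) cube([2244, 96, 82]);
translate([499, 504, 54]) cube([84, 19, 1282]);
translate([678, 504, 54]) cube([84, 19, 1282]);
translate([857, 504, 54]) cube([84, 19, 1282]);
translate([1036, 504, 54]) cube([84, 19, 1282]);
translate([1215, 504, 54]) cube([84, 19, 1282]);
translate([1394, 504, 54]) cube([84, 19, 1282]);
translate([1573, 504, 54]) cube([84, 19, 1282]);
translate([1752, 504, 54]) cube([84, 19, 1282]);
translate([1931, 504, 54]) cube([84, 19, 1282]);
translate([2110, 504, 54]) cube([84, 19, 1282]);
translate([2289, 504, 54]) cube([84, 19, 1282]);
translate([2468, 504, 54]) cube([84, 19, 1282]);


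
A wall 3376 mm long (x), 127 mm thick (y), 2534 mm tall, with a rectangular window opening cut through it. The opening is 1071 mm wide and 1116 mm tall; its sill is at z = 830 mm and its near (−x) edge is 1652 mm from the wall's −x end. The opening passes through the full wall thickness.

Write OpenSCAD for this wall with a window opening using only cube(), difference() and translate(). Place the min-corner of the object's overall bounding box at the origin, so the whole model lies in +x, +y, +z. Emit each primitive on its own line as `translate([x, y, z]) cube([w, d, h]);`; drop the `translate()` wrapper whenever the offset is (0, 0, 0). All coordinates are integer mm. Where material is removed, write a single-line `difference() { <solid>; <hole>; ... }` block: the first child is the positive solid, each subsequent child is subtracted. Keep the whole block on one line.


difference() { cube([3376, 127, 2534]); translate([1652, 0, 830]) cube([1071, 127, 1116]); }


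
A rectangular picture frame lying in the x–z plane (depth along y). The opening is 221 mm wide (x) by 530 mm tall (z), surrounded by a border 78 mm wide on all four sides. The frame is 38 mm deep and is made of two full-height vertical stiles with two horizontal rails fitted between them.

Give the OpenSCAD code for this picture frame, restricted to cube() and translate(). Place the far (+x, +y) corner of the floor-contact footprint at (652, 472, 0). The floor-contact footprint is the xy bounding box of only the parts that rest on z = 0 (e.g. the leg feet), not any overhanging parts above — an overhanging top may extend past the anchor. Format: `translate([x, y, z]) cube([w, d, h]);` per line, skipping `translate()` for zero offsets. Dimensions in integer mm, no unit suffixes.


translate([275, 434, 0]) cube([78, 38, 686]);
translate([574, 434, 0]) cube([78, 38, 686]);
translate([353, 434, 0]) cube([221, 38, 78]);
translate([353, 434, 608]) cube([221, 38, 78]);


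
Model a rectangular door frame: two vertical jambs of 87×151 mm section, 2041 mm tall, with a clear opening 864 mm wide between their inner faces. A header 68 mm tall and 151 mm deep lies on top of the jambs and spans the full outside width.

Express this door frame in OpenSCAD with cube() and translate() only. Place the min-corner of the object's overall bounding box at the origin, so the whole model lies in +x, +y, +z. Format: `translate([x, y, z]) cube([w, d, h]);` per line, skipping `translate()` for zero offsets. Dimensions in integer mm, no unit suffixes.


cube([87, 151, 2041]);
translate([951, 0, 0]) cube([87, 151, 2041]);
translate([0, 0, 2041]) cube([1038, 151, 68]);


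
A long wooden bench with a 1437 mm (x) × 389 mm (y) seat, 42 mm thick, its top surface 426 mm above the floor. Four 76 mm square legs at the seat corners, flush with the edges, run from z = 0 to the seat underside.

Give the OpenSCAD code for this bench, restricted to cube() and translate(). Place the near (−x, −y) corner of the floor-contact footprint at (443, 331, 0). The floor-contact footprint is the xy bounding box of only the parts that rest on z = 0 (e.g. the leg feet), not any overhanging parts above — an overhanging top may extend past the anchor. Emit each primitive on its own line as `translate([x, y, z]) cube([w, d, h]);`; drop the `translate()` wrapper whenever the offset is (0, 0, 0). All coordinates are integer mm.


translate([443, 331, 384]) cube([1437, 389, 42]);
translate([443, 331, 0]) cube([76, 76, 384]);
translate([443, 644, 0]) cube([76, 76, 384]);
translate([1804, 331, 0]) cube([76, 76, 384]);
translate([1804, 644, 0]) cube([76, 76, 384]);


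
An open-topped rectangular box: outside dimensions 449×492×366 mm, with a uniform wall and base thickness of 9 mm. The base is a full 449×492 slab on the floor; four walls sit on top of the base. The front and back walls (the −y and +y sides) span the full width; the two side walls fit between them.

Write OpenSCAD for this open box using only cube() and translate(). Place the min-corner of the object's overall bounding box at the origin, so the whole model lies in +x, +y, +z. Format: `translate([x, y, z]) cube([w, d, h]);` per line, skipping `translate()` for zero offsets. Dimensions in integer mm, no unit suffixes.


cube([449, 492, 9]);
translate([0, 0, 9]) cube([449, 9, 357]);
translate([0, 483, 9]) cube([449, 9, 357]);
translate([0, 9, 9]) cube([9, 474, 357]);
translate([440, 9, 9]) cube([9, 474, 357]);


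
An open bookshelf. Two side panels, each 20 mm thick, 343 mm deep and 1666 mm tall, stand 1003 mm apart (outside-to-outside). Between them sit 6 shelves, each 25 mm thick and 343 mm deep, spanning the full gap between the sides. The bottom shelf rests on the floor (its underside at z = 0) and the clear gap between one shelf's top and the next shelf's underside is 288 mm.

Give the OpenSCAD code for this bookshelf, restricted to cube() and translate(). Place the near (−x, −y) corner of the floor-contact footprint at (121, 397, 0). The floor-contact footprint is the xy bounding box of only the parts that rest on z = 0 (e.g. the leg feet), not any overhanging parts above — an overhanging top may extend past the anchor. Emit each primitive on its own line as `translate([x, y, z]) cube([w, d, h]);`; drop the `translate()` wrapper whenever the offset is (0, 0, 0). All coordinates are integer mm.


translate([121, 397, 0]) cube([20, 343, 1666]);
translate([1104, 397, 0]) cube([20, 343, 1666]);
translate([141, 397, 0]) cube([963, 343, 25]);
translate([141, 397, 313]) cube([963, 343, 25]);
translate([141, 397, 626]) cube([963, 343, 25]);
translate([141, 397, 939]) cube([963, 343, 25]);
translate([141, 397, 1252]) cube([963, 343, 25]);
translate([141, 397, 1565]) cube([963, 343, 25]);


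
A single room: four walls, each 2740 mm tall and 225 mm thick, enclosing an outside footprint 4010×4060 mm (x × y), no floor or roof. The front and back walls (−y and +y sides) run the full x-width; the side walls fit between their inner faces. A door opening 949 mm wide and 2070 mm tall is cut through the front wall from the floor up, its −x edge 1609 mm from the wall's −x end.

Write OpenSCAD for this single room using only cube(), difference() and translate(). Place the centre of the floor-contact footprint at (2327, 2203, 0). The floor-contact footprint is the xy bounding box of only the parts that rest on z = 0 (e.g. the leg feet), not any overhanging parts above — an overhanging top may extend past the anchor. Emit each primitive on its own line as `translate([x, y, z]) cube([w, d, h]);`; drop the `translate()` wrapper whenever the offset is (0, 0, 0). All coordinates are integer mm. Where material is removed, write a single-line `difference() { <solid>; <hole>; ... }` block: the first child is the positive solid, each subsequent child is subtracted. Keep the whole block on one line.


difference() { translate([322, 173, 0]) cube([4010, 225, 2740]); translate([1931, 173, 0]) cube([949, 225, 2070]); }
translate([322, 4008, 0]) cube([4010, 225, 2740]);
translate([322, 398, 0]) cube([225, 3610, 2740]);
translate([4107, 398, 0]) cube([225, 3610, 2740]);


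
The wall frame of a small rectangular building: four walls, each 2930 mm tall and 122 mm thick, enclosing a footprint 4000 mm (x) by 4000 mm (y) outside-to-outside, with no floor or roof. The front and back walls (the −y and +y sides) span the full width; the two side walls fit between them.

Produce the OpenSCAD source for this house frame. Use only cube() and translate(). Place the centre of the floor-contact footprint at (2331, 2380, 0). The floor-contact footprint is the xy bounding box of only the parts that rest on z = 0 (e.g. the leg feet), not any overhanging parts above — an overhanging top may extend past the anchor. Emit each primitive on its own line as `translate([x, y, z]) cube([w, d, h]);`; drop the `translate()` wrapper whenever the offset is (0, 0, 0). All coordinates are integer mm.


translate([331, 380, 0]) cube([4000, 122, 2930]);
translate([331, 4258, 0]) cube([4000, 122, 2930]);
translate([331, 502, 0]) cube([122, 3756, 2930]);
translate([4209, 502, 0]) cube([122, 3756, 2930]);


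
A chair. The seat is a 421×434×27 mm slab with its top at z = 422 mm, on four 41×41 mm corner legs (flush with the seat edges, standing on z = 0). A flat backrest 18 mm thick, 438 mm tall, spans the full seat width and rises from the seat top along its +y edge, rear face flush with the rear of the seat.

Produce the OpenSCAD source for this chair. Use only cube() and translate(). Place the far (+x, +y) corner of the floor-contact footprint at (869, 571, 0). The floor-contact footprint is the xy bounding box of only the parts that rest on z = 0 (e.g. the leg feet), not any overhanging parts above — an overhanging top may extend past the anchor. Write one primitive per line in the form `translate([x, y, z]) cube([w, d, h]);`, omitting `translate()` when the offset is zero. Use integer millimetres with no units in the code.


translate([448, 137, 395]) cube([421, 434, 27]);
translate([448, 137, 0]) cube([41, 41, 395]);
translate([828, 137, 0]) cube([41, 41, 395]);
translate([448, 530, 0]) cube([41, 41, 395]);
translate([828, 530, 0]) cube([41, 41, 395]);
translate([448, 553, 422]) cube([421, 18, 438]);


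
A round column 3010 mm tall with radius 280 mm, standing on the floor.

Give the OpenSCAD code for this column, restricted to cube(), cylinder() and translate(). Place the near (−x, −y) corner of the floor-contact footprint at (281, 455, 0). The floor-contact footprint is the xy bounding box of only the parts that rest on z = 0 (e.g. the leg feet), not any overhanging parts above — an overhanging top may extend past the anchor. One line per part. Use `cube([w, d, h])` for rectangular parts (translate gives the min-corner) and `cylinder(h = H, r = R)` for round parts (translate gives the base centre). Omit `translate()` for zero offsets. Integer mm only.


translate([561, 735, 0]) cylinder(h = 3010, r = 280);


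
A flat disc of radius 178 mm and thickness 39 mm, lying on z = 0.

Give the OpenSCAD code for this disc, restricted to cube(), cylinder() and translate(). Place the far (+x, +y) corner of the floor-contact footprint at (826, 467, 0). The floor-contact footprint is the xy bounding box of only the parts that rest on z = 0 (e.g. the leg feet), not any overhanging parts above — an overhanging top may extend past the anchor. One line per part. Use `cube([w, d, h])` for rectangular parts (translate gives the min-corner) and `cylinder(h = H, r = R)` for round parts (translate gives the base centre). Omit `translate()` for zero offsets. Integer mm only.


translate([648, 289, 0]) cylinder(h = 39, r = 178);


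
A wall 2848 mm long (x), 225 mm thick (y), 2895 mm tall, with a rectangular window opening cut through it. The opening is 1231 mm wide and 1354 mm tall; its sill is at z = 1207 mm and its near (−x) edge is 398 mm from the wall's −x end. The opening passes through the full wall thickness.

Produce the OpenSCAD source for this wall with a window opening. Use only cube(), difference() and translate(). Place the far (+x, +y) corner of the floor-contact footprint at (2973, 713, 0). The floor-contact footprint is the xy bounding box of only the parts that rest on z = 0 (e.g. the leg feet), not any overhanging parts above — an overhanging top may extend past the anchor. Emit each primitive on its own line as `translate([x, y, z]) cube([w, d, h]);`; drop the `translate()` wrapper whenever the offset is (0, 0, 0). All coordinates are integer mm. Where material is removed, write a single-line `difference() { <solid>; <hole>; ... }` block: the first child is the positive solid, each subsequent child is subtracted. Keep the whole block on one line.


difference() { translate([125, 488, 0]) cube([2848, 225, 2895]); translate([523, 488, 1207]) cube([1231, 225, 1354]); }


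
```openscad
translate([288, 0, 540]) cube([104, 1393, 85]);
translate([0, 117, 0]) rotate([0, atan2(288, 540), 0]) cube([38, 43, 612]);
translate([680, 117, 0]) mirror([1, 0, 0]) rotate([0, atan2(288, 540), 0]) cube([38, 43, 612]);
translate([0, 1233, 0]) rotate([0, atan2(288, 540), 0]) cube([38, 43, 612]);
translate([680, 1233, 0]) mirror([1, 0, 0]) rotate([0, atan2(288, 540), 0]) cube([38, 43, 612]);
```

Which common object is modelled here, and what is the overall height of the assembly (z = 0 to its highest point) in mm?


A sawhorse. The overall height is 625 mm.

A beam across two mirrored pairs of raked legs — a sawhorse. The beam's underside is at z = 540 (matching the legs' vertical rise in atan2(288, 540)) and the beam is 85 mm tall, so its top is at 540 + 85 = 625 mm. The raked legs top out at the beam's underside, so that is the highest point.


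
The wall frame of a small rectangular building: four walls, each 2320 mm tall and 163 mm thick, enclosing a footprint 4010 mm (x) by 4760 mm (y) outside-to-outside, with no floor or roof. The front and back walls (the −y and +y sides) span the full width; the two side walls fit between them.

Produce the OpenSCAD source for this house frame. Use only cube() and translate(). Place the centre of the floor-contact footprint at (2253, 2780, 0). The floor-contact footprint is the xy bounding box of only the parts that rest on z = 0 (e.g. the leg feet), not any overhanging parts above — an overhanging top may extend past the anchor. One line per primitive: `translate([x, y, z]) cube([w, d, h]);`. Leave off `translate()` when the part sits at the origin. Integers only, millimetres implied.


translate([248, 400, 0]) cube([4010, 163, 2320]);
translate([248, 4997, 0]) cube([4010, 163, 2320]);
translate([248, 563, 0]) cube([163, 4434, 2320]);
translate([4095, 563, 0]) cube([163, 4434, 2320]);


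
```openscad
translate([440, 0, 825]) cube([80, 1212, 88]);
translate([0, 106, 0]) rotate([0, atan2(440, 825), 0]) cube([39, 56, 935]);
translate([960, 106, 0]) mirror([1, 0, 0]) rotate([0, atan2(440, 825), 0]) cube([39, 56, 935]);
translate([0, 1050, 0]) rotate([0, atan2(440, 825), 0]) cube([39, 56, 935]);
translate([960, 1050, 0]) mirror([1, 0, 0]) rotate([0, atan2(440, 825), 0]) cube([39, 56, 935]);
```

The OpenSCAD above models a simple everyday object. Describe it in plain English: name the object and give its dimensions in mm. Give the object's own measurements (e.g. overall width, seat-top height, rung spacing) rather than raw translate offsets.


A sawhorse. A 80×1212×88 mm beam (x, y, z) sits on two A-frame leg pairs. Each pair is two raked legs of 39×56 mm section (56 mm along y) splaying symmetrically in x. Each leg rises 825 mm vertically over 440 mm of horizontal reach and is 935 mm long along its own axis. Every leg's outer bottom edge rests on the floor and its outer top edge meets a bottom edge of the beam — the left legs (tilting toward +x) meet the beam's −x bottom edge, the right legs (their mirror images, tilting toward −x) meet its +x bottom edge — so the leg tops tuck under the beam, the beam's underside is 825 mm above the floor, and the feet are 960 mm apart outside-to-outside with the beam centred between them. The two leg pairs are set in 106 mm from either end of the beam.


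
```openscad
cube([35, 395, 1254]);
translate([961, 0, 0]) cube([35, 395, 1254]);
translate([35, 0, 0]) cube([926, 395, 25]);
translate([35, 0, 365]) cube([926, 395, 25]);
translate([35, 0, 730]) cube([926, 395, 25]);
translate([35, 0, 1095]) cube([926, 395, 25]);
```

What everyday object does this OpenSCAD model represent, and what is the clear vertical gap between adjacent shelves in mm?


A bookshelf. The clear shelf gap is 340 mm.

Two tall side panels with 4 horizontal boards between them — a bookshelf. The first two shelf undersides are at z = 0 and z = 365; with shelf thickness 25, the clear gap is 365 − 0 − 25 = 340 mm.


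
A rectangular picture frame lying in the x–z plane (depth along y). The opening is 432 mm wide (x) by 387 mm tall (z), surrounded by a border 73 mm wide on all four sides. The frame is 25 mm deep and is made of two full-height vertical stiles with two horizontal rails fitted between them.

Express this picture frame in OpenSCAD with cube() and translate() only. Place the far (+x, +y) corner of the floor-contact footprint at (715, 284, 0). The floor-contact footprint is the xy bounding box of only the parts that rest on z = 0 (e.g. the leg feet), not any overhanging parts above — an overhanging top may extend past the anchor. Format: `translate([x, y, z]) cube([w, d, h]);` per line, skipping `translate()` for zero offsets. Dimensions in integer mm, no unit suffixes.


translate([137, 259, 0]) cube([73, 25, 533]);
translate([642, 259, 0]) cube([73, 25, 533]);
translate([210, 259, 0]) cube([432, 25, 73]);
translate([210, 259, 460]) cube([432, 25, 73]);


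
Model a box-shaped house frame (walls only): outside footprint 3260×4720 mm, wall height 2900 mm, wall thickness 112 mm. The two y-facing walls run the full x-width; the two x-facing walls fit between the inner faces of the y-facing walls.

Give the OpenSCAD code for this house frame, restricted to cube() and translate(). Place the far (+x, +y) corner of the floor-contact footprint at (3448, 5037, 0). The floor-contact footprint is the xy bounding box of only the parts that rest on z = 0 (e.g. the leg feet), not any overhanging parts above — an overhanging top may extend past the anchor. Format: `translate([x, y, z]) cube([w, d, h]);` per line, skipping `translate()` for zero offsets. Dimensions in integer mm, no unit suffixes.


translate([188, 317, 0]) cube([3260, 112, 2900]);
translate([188, 4925, 0]) cube([3260, 112, 2900]);
translate([188, 429, 0]) cube([112, 4496, 2900]);
translate([3336, 429, 0]) cube([112, 4496, 2900]);


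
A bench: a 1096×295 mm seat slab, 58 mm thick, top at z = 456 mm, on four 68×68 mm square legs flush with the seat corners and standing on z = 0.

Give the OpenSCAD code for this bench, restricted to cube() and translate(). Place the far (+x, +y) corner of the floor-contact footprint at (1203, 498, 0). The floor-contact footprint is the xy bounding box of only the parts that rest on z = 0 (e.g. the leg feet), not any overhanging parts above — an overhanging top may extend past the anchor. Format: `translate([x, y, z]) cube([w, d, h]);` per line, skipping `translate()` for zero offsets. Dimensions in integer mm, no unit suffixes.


translate([107, 203, 398]) cube([1096, 295, 58]);
translate([107, 203, 0]) cube([68, 68, 398]);
translate([107, 430, 0]) cube([68, 68, 398]);
translate([1135, 203, 0]) cube([68, 68, 398]);
translate([1135, 430, 0]) cube([68, 68, 398]);


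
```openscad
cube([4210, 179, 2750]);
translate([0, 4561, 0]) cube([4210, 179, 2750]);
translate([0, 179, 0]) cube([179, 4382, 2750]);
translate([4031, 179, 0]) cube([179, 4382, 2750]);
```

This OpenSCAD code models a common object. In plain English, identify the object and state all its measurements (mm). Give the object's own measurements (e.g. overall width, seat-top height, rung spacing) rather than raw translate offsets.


The wall frame of a small rectangular building: four walls, each 2750 mm tall and 179 mm thick, enclosing a footprint 4210 mm (x) by 4740 mm (y) outside-to-outside, with no floor or roof. The front and back walls (the −y and +y sides) span the full width; the two side walls fit between them.


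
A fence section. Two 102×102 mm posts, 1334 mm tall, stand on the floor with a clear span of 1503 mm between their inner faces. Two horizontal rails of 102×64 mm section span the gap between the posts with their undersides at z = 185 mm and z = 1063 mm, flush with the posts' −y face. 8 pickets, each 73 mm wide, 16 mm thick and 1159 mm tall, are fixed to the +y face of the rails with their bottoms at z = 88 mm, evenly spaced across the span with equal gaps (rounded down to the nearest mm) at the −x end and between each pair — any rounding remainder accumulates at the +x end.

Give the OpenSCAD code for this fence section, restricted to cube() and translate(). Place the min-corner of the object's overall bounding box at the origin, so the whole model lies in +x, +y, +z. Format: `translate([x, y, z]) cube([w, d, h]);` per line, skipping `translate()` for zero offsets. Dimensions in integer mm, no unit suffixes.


cube([102, 102, 1334]);
translate([1605, 0, 0]) cube([102, 102, 1334]);
translate([102, 0, 185]) cube([1503, 102, 64]);
translate([102, 0, 1063]) cube([1503, 102, 64]);
translate([204, 102, 88]) cube([73, 16, 1159]);
translate([379, 102, 88]) cube([73, 16, 1159]);
translate([554, 102, 88]) cube([73, 16, 1159]);
translate([729, 102, 88]) cube([73, 16, 1159]);
translate([904, 102, 88]) cube([73, 16, 1159]);
translate([1079, 102, 88]) cube([73, 16, 1159]);
translate([1254, 102, 88]) cube([73, 16, 1159]);
translate([1429, 102, 88]) cube([73, 16, 1159]);


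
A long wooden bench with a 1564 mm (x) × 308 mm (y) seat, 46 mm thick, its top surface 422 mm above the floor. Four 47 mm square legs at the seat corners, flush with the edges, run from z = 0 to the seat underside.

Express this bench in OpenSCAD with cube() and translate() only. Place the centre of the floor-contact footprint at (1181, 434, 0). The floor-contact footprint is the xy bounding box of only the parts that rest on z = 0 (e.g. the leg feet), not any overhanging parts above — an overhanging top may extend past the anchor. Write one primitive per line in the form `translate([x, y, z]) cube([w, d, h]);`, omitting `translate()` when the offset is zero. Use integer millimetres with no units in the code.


translate([399, 280, 376]) cube([1564, 308, 46]);
translate([399, 280, 0]) cube([47, 47, 376]);
translate([399, 541, 0]) cube([47, 47, 376]);
translate([1916, 280, 0]) cube([47, 47, 376]);
translate([1916, 541, 0]) cube([47, 47, 376]);


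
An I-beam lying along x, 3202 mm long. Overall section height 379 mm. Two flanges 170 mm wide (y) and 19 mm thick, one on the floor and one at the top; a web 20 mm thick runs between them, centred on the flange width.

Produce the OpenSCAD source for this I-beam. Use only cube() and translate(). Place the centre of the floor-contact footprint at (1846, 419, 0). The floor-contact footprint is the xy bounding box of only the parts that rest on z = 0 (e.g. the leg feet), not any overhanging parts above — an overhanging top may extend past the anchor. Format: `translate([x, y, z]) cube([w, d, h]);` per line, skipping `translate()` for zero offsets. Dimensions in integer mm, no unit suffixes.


translate([245, 334, 0]) cube([3202, 170, 19]);
translate([245, 409, 19]) cube([3202, 20, 341]);
translate([245, 334, 360]) cube([3202, 170, 19]);


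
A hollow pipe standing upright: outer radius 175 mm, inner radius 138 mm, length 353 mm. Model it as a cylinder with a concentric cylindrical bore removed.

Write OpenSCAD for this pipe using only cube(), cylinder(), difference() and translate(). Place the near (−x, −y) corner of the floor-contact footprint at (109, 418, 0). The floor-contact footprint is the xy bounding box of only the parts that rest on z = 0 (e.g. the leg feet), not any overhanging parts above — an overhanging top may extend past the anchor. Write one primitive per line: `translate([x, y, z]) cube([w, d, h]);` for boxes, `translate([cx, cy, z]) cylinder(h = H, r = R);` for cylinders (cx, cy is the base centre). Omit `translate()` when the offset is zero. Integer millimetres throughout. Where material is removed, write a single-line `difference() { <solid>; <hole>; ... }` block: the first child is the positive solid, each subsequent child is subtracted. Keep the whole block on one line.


difference() { translate([284, 593, 0]) cylinder(h = 353, r = 175); translate([284, 593, 0]) cylinder(h = 353, r = 138); }


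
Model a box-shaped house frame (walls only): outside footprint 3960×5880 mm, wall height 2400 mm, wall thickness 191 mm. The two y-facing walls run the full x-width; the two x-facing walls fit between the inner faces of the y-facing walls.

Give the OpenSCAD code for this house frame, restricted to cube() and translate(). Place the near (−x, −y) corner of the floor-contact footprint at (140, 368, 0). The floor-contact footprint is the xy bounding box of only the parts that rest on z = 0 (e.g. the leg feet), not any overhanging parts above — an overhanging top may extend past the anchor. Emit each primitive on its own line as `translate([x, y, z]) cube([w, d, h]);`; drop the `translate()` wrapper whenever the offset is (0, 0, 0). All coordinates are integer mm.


translate([140, 368, 0]) cube([3960, 191, 2400]);
translate([140, 6057, 0]) cube([3960, 191, 2400]);
translate([140, 559, 0]) cube([191, 5498, 2400]);
translate([3909, 559, 0]) cube([191, 5498, 2400]);


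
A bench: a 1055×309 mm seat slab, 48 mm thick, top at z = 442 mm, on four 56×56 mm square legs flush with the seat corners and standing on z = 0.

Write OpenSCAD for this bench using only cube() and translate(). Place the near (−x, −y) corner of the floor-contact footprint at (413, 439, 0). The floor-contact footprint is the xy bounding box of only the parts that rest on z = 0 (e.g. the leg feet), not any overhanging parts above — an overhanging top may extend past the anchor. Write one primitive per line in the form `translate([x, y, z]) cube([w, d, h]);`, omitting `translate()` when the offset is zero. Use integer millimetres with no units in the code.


// leg_h = 442 − 48 = 394
translate([413, 439, 394]) cube([1055, 309, 48]);
translate([413, 439, 0]) cube([56, 56, 394]);
translate([413, 692, 0]) cube([56, 56, 394]);
translate([1412, 439, 0]) cube([56, 56, 394]);
translate([1412, 692, 0]) cube([56, 56, 394]);


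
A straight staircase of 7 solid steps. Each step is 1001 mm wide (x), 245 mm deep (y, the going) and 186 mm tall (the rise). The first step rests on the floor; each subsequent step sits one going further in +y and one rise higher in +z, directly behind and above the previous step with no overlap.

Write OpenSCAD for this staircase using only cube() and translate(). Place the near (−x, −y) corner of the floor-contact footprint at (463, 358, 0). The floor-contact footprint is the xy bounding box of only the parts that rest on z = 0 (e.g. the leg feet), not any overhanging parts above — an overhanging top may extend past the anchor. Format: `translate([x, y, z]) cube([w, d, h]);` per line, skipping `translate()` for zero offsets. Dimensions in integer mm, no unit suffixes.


translate([463, 358, 0]) cube([1001, 245, 186]);
translate([463, 603, 186]) cube([1001, 245, 186]);
translate([463, 848, 372]) cube([1001, 245, 186]);
translate([463, 1093, 558]) cube([1001, 245, 186]);
translate([463, 1338, 744]) cube([1001, 245, 186]);
translate([463, 1583, 930]) cube([1001, 245, 186]);
translate([463, 1828, 1116]) cube([1001, 245, 186]);


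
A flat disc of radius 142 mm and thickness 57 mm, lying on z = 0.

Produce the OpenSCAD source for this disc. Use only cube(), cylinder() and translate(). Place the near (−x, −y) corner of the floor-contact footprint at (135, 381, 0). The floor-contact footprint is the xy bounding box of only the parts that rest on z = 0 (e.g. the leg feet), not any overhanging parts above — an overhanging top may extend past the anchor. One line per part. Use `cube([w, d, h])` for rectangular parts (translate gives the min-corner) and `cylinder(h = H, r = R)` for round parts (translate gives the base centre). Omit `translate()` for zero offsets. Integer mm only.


translate([277, 523, 0]) cylinder(h = 57, r = 142);


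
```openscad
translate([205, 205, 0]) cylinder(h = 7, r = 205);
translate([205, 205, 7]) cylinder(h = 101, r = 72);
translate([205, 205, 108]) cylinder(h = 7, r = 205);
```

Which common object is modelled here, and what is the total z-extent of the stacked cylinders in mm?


A spool. The overall height is 115 mm.

Three coaxial cylinders, large–small–large — a spool. Two 7 mm flanges and a 101 mm core give 7 + 101 + 7 = 115 mm.


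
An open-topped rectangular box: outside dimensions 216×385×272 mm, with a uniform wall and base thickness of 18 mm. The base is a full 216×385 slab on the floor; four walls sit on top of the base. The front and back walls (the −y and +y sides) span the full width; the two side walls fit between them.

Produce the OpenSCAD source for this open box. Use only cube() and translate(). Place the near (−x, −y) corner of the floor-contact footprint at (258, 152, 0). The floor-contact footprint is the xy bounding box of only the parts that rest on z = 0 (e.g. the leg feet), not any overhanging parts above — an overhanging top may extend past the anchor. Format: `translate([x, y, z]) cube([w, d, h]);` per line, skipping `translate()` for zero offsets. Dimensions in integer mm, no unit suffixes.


translate([258, 152, 0]) cube([216, 385, 18]);
translate([258, 152, 18]) cube([216, 18, 254]);
translate([258, 519, 18]) cube([216, 18, 254]);
translate([258, 170, 18]) cube([18, 349, 254]);
translate([456, 170, 18]) cube([18, 349, 254]);


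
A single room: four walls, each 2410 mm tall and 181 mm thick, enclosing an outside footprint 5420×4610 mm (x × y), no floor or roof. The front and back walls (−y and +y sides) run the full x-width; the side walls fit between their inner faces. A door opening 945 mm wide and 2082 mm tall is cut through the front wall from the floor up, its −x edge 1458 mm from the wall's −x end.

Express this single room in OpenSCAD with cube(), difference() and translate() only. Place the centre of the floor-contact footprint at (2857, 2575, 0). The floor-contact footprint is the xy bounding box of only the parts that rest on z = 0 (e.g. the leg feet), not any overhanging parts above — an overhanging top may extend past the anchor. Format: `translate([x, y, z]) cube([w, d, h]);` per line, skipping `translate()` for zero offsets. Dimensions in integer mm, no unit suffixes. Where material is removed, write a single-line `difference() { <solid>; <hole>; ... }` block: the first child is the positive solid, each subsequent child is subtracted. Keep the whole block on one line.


difference() { translate([147, 270, 0]) cube([5420, 181, 2410]); translate([1605, 270, 0]) cube([945, 181, 2082]); }
translate([147, 4699, 0]) cube([5420, 181, 2410]);
translate([147, 451, 0]) cube([181, 4248, 2410]);
translate([5386, 451, 0]) cube([181, 4248, 2410]);


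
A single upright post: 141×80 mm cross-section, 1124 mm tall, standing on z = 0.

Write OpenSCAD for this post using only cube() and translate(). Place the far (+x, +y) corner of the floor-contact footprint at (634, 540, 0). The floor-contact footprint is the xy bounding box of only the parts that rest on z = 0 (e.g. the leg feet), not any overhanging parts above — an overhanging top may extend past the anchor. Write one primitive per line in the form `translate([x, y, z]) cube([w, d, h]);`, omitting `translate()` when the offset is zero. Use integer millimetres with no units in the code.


translate([493, 460, 0]) cube([141, 80, 1124]);


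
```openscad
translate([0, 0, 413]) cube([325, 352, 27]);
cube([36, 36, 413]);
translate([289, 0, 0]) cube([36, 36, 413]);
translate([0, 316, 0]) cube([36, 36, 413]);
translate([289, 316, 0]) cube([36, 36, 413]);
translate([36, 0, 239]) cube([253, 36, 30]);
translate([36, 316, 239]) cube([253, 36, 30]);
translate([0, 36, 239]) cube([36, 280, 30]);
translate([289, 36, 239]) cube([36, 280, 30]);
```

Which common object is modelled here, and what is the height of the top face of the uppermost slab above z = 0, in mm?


A stool. The seat height is 440 mm.

A 325×352×27 slab at z = 413 on four corner posts — a stool. The seat top is 413 + 27 = 440 mm.


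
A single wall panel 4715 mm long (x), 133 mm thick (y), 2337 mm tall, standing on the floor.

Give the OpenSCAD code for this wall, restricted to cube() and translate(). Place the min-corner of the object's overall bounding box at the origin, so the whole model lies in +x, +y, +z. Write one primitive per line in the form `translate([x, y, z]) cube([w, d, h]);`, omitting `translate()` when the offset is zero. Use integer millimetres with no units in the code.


cube([4715, 133, 2337]);


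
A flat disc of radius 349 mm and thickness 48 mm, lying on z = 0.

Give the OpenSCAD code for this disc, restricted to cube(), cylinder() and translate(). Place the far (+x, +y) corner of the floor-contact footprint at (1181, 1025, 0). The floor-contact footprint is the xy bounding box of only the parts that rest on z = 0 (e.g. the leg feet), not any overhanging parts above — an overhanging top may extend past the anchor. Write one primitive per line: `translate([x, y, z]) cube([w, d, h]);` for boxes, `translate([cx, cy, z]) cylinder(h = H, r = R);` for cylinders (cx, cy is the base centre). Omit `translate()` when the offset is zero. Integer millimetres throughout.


translate([832, 676, 0]) cylinder(h = 48, r = 349);


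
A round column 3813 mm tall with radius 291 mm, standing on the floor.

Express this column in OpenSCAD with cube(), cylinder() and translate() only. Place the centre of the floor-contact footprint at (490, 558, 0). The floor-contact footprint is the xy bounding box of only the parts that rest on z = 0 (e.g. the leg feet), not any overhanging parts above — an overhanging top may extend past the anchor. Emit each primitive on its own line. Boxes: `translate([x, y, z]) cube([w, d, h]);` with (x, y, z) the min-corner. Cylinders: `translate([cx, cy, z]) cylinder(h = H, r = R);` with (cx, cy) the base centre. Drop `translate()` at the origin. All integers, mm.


translate([490, 558, 0]) cylinder(h = 3813, r = 291);


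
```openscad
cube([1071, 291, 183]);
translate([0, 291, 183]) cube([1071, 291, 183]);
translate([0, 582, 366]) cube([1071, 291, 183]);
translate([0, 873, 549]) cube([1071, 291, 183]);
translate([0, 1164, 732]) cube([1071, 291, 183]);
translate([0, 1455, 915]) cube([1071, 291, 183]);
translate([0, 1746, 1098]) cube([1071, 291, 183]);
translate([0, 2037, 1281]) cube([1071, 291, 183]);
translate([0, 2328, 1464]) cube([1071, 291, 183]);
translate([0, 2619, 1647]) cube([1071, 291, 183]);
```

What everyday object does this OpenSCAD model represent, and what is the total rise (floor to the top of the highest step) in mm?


A staircase. The total rise is 1830 mm.

10 identical blocks, each offset up and back from the previous — a staircase. Each step is 183 mm tall and there are 10 of them, so the total rise is 10 × 183 = 1830 mm.


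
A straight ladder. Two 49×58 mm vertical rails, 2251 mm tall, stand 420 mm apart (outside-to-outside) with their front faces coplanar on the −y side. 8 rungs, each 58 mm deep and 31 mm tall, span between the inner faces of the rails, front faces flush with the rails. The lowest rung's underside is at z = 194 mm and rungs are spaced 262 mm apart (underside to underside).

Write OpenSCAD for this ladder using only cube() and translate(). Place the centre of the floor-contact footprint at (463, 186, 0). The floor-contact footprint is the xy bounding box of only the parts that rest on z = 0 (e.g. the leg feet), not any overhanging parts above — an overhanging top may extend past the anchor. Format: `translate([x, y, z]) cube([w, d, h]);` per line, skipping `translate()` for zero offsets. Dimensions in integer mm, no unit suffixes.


// rung span = 420 - 2*49 = 322
// rung[k] z = 194 + k*262
translate([253, 157, 0]) cube([49, 58, 2251]);
translate([624, 157, 0]) cube([49, 58, 2251]);
translate([302, 157, 194]) cube([322, 58, 31]);
translate([302, 157, 456]) cube([322, 58, 31]);
translate([302, 157, 718]) cube([322, 58, 31]);
translate([302, 157, 980]) cube([322, 58, 31]);
translate([302, 157, 1242]) cube([322, 58, 31]);
translate([302, 157, 1504]) cube([322, 58, 31]);
translate([302, 157, 1766]) cube([322, 58, 31]);
translate([302, 157, 2028]) cube([322, 58, 31]);
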